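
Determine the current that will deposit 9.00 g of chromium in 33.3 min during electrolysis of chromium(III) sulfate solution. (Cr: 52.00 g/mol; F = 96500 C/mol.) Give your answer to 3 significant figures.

25.1 A

n(Cr) = 9.00 / 52.00 = 0.1731 mol
Cr³⁺ + 3e⁻ → Cr, so n(e⁻) = 3 × 0.1731 = 0.5193 mol
Q = 0.5193 × 96500 = 50110 C
I = Q / t = 50110 / 1998 s = 25.1 A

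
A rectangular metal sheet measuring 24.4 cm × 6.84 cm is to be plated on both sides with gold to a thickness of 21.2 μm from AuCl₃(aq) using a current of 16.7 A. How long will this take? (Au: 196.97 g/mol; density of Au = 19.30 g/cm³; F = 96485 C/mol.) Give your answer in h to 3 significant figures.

0.334 h

Plated area = 2 × 24.4 × 6.84 = 333.8 cm²
Volume = 333.8 × 21.2×10⁻⁴ cm = 0.7077 cm³
m(Au) = 0.7077 × 19.30 = 13.66 g
n(Au) = 13.66 / 196.97 = 0.06935 mol; n(e⁻) = 3 × 0.06935 = 0.2081 mol
Q = 0.2081 × 96485 = 20080 C
t = 20080 / 16.7 = 1202 s = 0.334 h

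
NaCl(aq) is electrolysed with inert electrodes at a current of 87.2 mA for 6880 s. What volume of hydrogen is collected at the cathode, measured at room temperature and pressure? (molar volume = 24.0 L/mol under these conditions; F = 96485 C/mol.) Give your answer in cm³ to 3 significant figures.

Charge passed = 0.0872 × 6880 = 599.9 C
Moles of electrons = 599.9 / 96485 = 0.006218 mol
2H⁺ + 2e⁻ → H₂, so n(H₂) = 0.006218 / 2 = 0.003109 mol
V = 0.003109 × 24.0 = 0.07462 L
= 74.6 cm³

74.6 cm³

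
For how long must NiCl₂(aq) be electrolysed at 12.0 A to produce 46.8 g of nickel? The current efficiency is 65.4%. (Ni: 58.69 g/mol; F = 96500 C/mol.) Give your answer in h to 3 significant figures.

5.45 h

n(Ni) = 46.8 / 58.69 = 0.7974 mol
Ni²⁺ + 2e⁻ → Ni, so n(e⁻) = 2 × 0.7974 = 1.595 mol
Q = 1.595 × 96500 / 0.654 = 2.353×10^5 C
t = Q / I = 2.353×10^5 / 12.0 = 19610 s = 5.45 h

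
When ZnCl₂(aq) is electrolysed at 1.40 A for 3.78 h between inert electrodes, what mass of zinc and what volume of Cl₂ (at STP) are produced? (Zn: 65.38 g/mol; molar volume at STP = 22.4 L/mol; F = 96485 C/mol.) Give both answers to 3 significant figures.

Q = 1.40 × 13608 = 19050 C; n(e⁻) = 19050 / 96485 = 0.1974 mol
Cathode: Zn²⁺ + 2e⁻ → Zn → n(Zn) = 0.1974/2 = 0.09870 mol → 6.45 g
Anode: 2Cl⁻ → Cl₂ + 2e⁻ → n(Cl₂) = 0.1974/2 = 0.09870 mol → 2.21 L

6.45 g Zn; 2.21 L Cl₂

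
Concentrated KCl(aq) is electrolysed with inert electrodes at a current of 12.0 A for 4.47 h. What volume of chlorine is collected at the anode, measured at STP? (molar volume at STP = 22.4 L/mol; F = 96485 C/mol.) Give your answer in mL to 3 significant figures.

22400 mL

Charge passed = 12.0 × 16092 = 1.931×10^5 C
n(e⁻) = Q/F = 1.931×10^5/96485 = 2.001 mol
2Cl⁻ → Cl₂ + 2e⁻, so n(Cl₂) = 2.001 / 2 = 1.001 mol
V = 1.001 × 22.4 = 22.42 L
= 22400 mL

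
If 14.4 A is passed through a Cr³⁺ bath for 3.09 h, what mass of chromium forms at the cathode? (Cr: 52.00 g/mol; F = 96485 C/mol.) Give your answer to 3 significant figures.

Q = It = 14.4 × 11124 = 1.602×10^5 C
n(e⁻) = 1.602×10^5 / 96485 = 1.660 mol
Cr³⁺ + 3e⁻ → Cr, so n(Cr) = 1.660 / 3 = 0.5533 mol
m = 0.5533 × 52.00 = 28.8 g

28.8 g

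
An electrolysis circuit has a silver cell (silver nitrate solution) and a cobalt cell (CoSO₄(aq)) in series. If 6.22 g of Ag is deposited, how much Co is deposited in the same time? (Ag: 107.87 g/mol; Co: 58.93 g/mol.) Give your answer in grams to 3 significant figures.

1.70 g

n(Ag) = 6.22 / 107.87 = 0.05766 mol
Ag⁺ + e⁻ → Ag, so n(e⁻) = 0.05766 mol
Same current for the same time ⇒ same n(e⁻) = 0.05766 mol in both cells.
Co²⁺ + 2e⁻ → Co, so n(Co) = 0.05766 / 2 = 0.02883 mol
m(Co) = 0.02883 × 58.93 = 1.70 g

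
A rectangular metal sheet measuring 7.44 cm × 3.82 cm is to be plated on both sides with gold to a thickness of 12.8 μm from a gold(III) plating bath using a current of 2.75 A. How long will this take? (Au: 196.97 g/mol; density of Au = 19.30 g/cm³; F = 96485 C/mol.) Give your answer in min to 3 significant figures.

Plated area = 2 × 7.44 × 3.82 = 56.84 cm²
Volume = 56.84 × 12.8×10⁻⁴ cm = 0.07276 cm³
m(Au) = 0.07276 × 19.30 = 1.404 g
n(Au) = 1.404 / 196.97 = 0.007128 mol; n(e⁻) = 3 × 0.007128 = 0.02138 mol
Q = 0.02138 × 96485 = 2063 C
t = 2063 / 2.75 = 750.2 s = 12.5 min

12.5 min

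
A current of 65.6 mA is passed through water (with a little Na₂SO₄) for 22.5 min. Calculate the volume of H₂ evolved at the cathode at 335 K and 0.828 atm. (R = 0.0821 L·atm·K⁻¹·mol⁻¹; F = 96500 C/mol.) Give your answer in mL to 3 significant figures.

15.2 mL

Charge passed = 0.0656 × 1350 = 88.56 C
n(e⁻) = 88.56 / 96500 = 9.177×10^-4 mol
2H⁺ + 2e⁻ → H₂, so n(H₂) = 9.177×10^-4 / 2 = 4.589×10^-4 mol
V = nRT/P = 4.589×10^-4 × 0.0821 × 335 / 0.828 = 0.01524 L
= 15.2 mL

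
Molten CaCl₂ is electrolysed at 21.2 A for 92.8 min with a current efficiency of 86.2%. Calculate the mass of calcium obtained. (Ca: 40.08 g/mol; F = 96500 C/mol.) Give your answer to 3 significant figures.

21.1 g

Q = 21.2 × 5568 = 1.180×10^5 C
n(e⁻) = 1.180×10^5 / 96500 = 1.223 mol
Ca²⁺ + 2e⁻ → Ca, so theoretical m(Ca) = 0.6115 × 40.08 = 24.51 g
Actual mass = 86.2% × 24.51 = 21.1 g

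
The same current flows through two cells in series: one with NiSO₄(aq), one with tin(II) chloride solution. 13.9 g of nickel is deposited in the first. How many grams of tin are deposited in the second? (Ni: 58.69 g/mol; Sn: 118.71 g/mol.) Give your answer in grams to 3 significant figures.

28.1 g

n(Ni) = 13.9 / 58.69 = 0.2368 mol
Ni²⁺ + 2e⁻ → Ni, so n(e⁻) = 2 × 0.2368 = 0.4736 mol
Since the cells are in series, n(e⁻) in the Sn cell is also 0.4736 mol.
Sn²⁺ + 2e⁻ → Sn, so n(Sn) = 0.4736 / 2 = 0.2368 mol
m(Sn) = 0.2368 × 118.71 = 28.1 g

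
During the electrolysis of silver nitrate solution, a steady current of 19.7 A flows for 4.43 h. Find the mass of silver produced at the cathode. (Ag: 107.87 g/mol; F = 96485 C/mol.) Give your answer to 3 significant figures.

Charge passed = 19.7 × 15948 = 3.142×10^5 C
n(e⁻) = Q/F = 3.142×10^5/96485 = 3.256 mol
Ag⁺ + e⁻ → Ag, so n(Ag) = 3.256 mol
m = 3.256 × 107.87 = 351 g

351 g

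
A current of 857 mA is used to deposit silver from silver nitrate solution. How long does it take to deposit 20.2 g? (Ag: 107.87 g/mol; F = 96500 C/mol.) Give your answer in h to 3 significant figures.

5.86 h

n(Ag) = 20.2 / 107.87 = 0.1873 mol
Ag⁺ + e⁻ → Ag, so n(e⁻) = 0.1873 mol
Q = 0.1873 × 96500 = 18070 C
t = Q / I = 18070 / 0.857 = 21090 s = 5.86 h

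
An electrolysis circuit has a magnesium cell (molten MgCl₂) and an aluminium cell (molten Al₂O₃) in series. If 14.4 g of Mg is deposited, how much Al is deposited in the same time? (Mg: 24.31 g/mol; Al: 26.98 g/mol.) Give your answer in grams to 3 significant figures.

n(Mg) = 14.4 / 24.31 = 0.5923 mol
Mg²⁺ + 2e⁻ → Mg, so n(e⁻) = 2 × 0.5923 = 1.185 mol
Same current for the same time ⇒ same n(e⁻) = 1.185 mol in both cells.
Al³⁺ + 3e⁻ → Al, so n(Al) = 1.185 / 3 = 0.3950 mol
m(Al) = 0.3950 × 26.98 = 10.7 g

10.7 g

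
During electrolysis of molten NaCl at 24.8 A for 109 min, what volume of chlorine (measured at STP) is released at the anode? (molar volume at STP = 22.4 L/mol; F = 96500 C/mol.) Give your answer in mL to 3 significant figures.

Charge passed = 24.8 × 6540 = 1.622×10^5 C
Moles of electrons = 1.622×10^5 / 96500 = 1.681 mol
2Cl⁻ → Cl₂ + 2e⁻, so n(Cl₂) = 1.681 / 2 = 0.8405 mol
V = 0.8405 × 22.4 = 18.83 L
= 18800 mL

18800 mL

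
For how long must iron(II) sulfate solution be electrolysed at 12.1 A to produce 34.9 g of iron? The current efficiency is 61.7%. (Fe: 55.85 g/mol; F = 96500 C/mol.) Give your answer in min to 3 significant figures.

n(Fe) = 34.9 / 55.85 = 0.6249 mol
Fe²⁺ + 2e⁻ → Fe, so n(e⁻) = 2 × 0.6249 = 1.250 mol
Q = 1.250 × 96500 / 0.617 = 1.955×10^5 C
t = Q / I = 1.955×10^5 / 12.1 = 16160 s = 269 min

269 min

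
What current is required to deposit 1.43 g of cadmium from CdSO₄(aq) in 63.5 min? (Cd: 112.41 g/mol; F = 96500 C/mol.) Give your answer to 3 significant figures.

0.644 A

n(Cd) = 1.43 / 112.41 = 0.01272 mol
Cd²⁺ + 2e⁻ → Cd, so n(e⁻) = 2 × 0.01272 = 0.02544 mol
Q = 0.02544 × 96500 = 2455 C
I = Q / t = 2455 / 3810 s = 0.644 A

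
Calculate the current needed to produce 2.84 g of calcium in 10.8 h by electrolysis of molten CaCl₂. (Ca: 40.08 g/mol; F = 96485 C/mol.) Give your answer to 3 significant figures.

n(Ca) = 2.84 / 40.08 = 0.07086 mol
Ca²⁺ + 2e⁻ → Ca, so n(e⁻) = 2 × 0.07086 = 0.1417 mol
Q = 0.1417 × 96485 = 13670 C
I = Q / t = 13670 / 38880 s = 0.352 A

0.352 A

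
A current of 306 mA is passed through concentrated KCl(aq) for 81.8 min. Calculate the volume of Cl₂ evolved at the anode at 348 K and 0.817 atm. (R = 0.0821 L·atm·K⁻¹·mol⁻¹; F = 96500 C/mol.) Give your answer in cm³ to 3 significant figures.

272 cm³

Charge passed = 0.306 × 4908 = 1502 C
n(e⁻) = 1502 / 96500 = 0.01556 mol
2Cl⁻ → Cl₂ + 2e⁻, so n(Cl₂) = 0.01556 / 2 = 0.007780 mol
V = nRT/P = 0.007780 × 0.0821 × 348 / 0.817 = 0.2721 L
= 272 cm³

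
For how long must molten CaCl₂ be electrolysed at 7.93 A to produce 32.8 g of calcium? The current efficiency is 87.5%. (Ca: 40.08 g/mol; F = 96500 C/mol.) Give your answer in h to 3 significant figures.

6.32 h

n(Ca) = 32.8 / 40.08 = 0.8184 mol
Ca²⁺ + 2e⁻ → Ca, so n(e⁻) = 2 × 0.8184 = 1.637 mol
Q = 1.637 × 96500 / 0.875 = 1.805×10^5 C
t = Q / I = 1.805×10^5 / 7.93 = 22760 s = 6.32 h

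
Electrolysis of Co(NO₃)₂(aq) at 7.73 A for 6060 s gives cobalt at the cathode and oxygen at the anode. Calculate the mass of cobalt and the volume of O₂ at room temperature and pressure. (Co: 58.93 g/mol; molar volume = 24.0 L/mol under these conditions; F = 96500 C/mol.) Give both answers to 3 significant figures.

14.3 g Co; 2.91 L O₂

Q = 7.73 × 6060 = 46840 C; n(e⁻) = 46840 / 96500 = 0.4854 mol
Cathode: Co²⁺ + 2e⁻ → Co → n(Co) = 0.4854/2 = 0.2427 mol → 14.3 g
Anode: 2H₂O → O₂ + 4H⁺ + 4e⁻ → n(O₂) = 0.4854/4 = 0.1214 mol → 2.91 L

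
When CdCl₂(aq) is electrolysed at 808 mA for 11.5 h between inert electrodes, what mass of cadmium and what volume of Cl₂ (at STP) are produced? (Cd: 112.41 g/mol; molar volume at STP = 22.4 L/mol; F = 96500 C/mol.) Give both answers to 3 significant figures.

19.5 g Cd; 3.88 L Cl₂

Q = 0.808 × 41400 = 33450 C; n(e⁻) = 33450 / 96500 = 0.3466 mol
Cathode: Cd²⁺ + 2e⁻ → Cd → n(Cd) = 0.3466/2 = 0.1733 mol → 19.5 g
Anode: 2Cl⁻ → Cl₂ + 2e⁻ → n(Cl₂) = 0.3466/2 = 0.1733 mol → 3.88 L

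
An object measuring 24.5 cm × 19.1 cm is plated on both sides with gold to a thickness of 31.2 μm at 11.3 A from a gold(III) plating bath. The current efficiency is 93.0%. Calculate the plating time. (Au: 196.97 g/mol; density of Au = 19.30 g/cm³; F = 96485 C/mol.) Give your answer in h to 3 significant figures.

2.19 h

Plated area = 2 × 24.5 × 19.1 = 935.9 cm²
Volume = 935.9 × 31.2×10⁻⁴ cm = 2.920 cm³
m(Au) = 2.920 × 19.30 = 56.36 g
n(Au) = 56.36 / 196.97 = 0.2861 mol; n(e⁻) = 3 × 0.2861 = 0.8583 mol
Q = 0.8583 × 96485 / 0.930 = 89050 C
t = 89050 / 11.3 = 7881 s = 2.19 h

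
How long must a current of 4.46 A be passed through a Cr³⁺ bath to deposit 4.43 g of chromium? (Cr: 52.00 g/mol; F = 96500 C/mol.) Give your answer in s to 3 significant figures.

5530 s

n(Cr) = 4.43 / 52.00 = 0.08519 mol
Cr³⁺ + 3e⁻ → Cr, so n(e⁻) = 3 × 0.08519 = 0.2556 mol
Q = 0.2556 × 96500 = 24670 C
t = Q / I = 24670 / 4.46 = 5531 s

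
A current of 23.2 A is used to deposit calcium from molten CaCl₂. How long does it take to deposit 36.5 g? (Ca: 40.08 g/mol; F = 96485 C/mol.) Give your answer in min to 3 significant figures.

n(Ca) = 36.5 / 40.08 = 0.9107 mol
Ca²⁺ + 2e⁻ → Ca, so n(e⁻) = 2 × 0.9107 = 1.821 mol
Q = 1.821 × 96485 = 1.757×10^5 C
t = Q / I = 1.757×10^5 / 23.2 = 7573 s = 126 min

126 min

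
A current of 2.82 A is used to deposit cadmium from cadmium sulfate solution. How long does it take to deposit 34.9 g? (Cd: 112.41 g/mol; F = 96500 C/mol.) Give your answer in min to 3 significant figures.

354 min

n(Cd) = 34.9 / 112.41 = 0.3105 mol
Cd²⁺ + 2e⁻ → Cd, so n(e⁻) = 2 × 0.3105 = 0.6210 mol
Q = 0.6210 × 96500 = 59930 C
t = Q / I = 59930 / 2.82 = 21250 s = 354 min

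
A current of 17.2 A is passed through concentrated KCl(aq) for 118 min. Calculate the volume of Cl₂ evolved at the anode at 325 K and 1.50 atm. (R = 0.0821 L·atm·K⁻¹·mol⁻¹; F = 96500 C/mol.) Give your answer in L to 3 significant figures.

11.2 L

Q = 17.2 A × 7080 s = 1.218×10^5 C
n(e⁻) = 1.218×10^5 / 96500 = 1.262 mol
2Cl⁻ → Cl₂ + 2e⁻, so n(Cl₂) = 1.262 / 2 = 0.6310 mol
V = nRT/P = 0.6310 × 0.0821 × 325 / 1.50 = 11.22 L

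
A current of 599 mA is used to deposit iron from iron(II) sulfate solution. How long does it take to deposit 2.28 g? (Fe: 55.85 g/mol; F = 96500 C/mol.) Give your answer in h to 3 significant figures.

n(Fe) = 2.28 / 55.85 = 0.04082 mol
Fe²⁺ + 2e⁻ → Fe, so n(e⁻) = 2 × 0.04082 = 0.08164 mol
Q = 0.08164 × 96500 = 7878 C
t = Q / I = 7878 / 0.599 = 13150 s = 3.65 h

3.65 h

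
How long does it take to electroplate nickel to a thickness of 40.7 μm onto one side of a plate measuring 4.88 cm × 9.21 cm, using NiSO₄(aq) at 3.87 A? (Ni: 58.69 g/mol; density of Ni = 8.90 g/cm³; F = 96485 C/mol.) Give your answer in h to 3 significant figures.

Plated area = 4.88 × 9.21 = 44.94 cm²
Volume = 44.94 × 40.7×10⁻⁴ cm = 0.1829 cm³
m(Ni) = 0.1829 × 8.90 = 1.628 g
n(Ni) = 1.628 / 58.69 = 0.02774 mol; n(e⁻) = 2 × 0.02774 = 0.05548 mol
Q = 0.05548 × 96485 = 5353 C
t = 5353 / 3.87 = 1383 s = 0.384 h

0.384 h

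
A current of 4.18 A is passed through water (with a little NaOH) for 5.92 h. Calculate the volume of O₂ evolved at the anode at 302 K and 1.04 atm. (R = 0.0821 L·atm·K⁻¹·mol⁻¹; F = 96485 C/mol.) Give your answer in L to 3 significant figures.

Q = It = 4.18 × 21312 = 89080 C
Moles of electrons = 89080 / 96485 = 0.9233 mol
2H₂O → O₂ + 4H⁺ + 4e⁻, so n(O₂) = 0.9233 / 4 = 0.2308 mol
V = nRT/P = 0.2308 × 0.0821 × 302 / 1.04 = 5.502 L

5.50 L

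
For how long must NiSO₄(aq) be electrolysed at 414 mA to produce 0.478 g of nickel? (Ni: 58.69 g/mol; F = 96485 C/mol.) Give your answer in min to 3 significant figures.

63.3 min

n(Ni) = 0.478 / 58.69 = 0.008144 mol
Ni²⁺ + 2e⁻ → Ni, so n(e⁻) = 2 × 0.008144 = 0.01629 mol
Q = 0.01629 × 96485 = 1572 C
t = Q / I = 1572 / 0.414 = 3797 s = 63.3 min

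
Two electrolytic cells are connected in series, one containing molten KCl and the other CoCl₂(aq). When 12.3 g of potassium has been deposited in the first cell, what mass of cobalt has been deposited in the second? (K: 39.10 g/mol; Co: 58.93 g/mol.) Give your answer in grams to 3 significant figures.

n(K) = 12.3 / 39.10 = 0.3146 mol
K⁺ + e⁻ → K, so n(e⁻) = 0.3146 mol
Same current for the same time ⇒ same n(e⁻) = 0.3146 mol in both cells.
Co²⁺ + 2e⁻ → Co, so n(Co) = 0.3146 / 2 = 0.1573 mol
m(Co) = 0.1573 × 58.93 = 9.27 g

9.27 g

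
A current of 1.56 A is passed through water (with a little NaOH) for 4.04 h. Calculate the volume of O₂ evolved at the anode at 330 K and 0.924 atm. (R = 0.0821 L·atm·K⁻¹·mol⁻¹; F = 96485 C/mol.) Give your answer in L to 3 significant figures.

Q = 1.56 A × 14544 s = 22690 C
n(e⁻) = 22690 / 96485 = 0.2352 mol
2H₂O → O₂ + 4H⁺ + 4e⁻, so n(O₂) = 0.2352 / 4 = 0.05880 mol
V = nRT/P = 0.05880 × 0.0821 × 330 / 0.924 = 1.724 L

1.72 L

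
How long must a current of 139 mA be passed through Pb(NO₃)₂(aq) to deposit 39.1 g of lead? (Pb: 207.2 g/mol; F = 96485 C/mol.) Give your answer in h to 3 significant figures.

72.8 h

n(Pb) = 39.1 / 207.2 = 0.1887 mol
Pb²⁺ + 2e⁻ → Pb, so n(e⁻) = 2 × 0.1887 = 0.3774 mol
Q = 0.3774 × 96485 = 36410 C
t = Q / I = 36410 / 0.139 = 2.619×10^5 s = 72.8 h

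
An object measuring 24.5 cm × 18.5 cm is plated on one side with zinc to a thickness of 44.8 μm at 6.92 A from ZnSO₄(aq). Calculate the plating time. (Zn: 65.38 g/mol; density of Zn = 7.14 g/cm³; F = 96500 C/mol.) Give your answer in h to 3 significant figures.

Plated area = 24.5 × 18.5 = 453.3 cm²
Volume = 453.3 × 44.8×10⁻⁴ cm = 2.031 cm³
m(Zn) = 2.031 × 7.14 = 14.50 g
n(Zn) = 14.50 / 65.38 = 0.2218 mol; n(e⁻) = 2 × 0.2218 = 0.4436 mol
Q = 0.4436 × 96500 = 42810 C
t = 42810 / 6.92 = 6186 s = 1.72 h

1.72 h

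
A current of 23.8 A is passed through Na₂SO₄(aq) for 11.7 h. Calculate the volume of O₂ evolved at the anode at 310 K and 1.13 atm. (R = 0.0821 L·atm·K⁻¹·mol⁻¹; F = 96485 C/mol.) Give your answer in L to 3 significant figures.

58.5 L

Q = 23.8 A × 42120 s = 1.002×10^6 C
n(e⁻) = 1.002×10^6 / 96485 = 10.39 mol
2H₂O → O₂ + 4H⁺ + 4e⁻, so n(O₂) = 10.39 / 4 = 2.598 mol
V = nRT/P = 2.598 × 0.0821 × 310 / 1.13 = 58.51 L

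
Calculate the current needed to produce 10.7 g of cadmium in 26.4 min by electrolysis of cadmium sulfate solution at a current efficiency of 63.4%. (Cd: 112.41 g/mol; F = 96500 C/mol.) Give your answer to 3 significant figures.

n(Cd) = 10.7 / 112.41 = 0.09519 mol
Cd²⁺ + 2e⁻ → Cd, so n(e⁻) = 2 × 0.09519 = 0.1904 mol
Q = 0.1904 × 96500 / 0.634 = 28980 C
I = Q / t = 28980 / 1584 s = 18.3 A

18.3 A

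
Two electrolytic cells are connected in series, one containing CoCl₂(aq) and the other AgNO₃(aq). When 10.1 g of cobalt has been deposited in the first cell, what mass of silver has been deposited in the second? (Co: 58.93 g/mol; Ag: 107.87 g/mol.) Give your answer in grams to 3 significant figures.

n(Co) = 10.1 / 58.93 = 0.1714 mol
Co²⁺ + 2e⁻ → Co, so n(e⁻) = 2 × 0.1714 = 0.3428 mol
Since the cells are in series, n(e⁻) in the Ag cell is also 0.3428 mol.
Ag⁺ + e⁻ → Ag, so n(Ag) = 0.3428 mol
m(Ag) = 0.3428 × 107.87 = 37.0 g

37.0 g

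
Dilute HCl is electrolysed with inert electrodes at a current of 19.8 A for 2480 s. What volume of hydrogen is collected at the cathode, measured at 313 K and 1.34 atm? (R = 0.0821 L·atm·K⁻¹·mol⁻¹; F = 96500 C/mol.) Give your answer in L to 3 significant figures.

4.88 L

Q = 19.8 A × 2480 s = 49100 C
Moles of electrons = 49100 / 96500 = 0.5088 mol
2H⁺ + 2e⁻ → H₂, so n(H₂) = 0.5088 / 2 = 0.2544 mol
V = nRT/P = 0.2544 × 0.0821 × 313 / 1.34 = 4.879 L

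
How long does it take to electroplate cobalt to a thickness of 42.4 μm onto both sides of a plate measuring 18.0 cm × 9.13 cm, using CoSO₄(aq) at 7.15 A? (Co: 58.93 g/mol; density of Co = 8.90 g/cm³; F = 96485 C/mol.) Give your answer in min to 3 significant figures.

94.7 min

Plated area = 2 × 18.0 × 9.13 = 328.7 cm²
Volume = 328.7 × 42.4×10⁻⁴ cm = 1.394 cm³
m(Co) = 1.394 × 8.90 = 12.41 g
n(Co) = 12.41 / 58.93 = 0.2106 mol; n(e⁻) = 2 × 0.2106 = 0.4212 mol
Q = 0.4212 × 96485 = 40640 C
t = 40640 / 7.15 = 5684 s = 94.7 min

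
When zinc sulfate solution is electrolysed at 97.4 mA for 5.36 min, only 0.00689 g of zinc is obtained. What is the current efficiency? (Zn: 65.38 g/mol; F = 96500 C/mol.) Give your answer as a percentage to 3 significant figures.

64.9%

Q = 0.0974 × 321.6 = 31.32 C
n(e⁻) = 31.32 / 96500 = 3.246×10^-4 mol
Zn²⁺ + 2e⁻ → Zn, so theoretical n(Zn) = 1.623×10^-4 mol → 0.01061 g
Efficiency = 0.00689 / 0.01061 = 0.6494 = 64.9%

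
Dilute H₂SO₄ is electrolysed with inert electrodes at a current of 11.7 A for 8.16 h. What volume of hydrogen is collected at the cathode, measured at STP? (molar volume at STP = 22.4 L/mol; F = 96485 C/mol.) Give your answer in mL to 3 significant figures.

Q = It = 11.7 × 29376 = 3.437×10^5 C
n(e⁻) = Q/F = 3.437×10^5/96485 = 3.562 mol
2H⁺ + 2e⁻ → H₂, so n(H₂) = 3.562 / 2 = 1.781 mol
V = 1.781 × 22.4 = 39.89 L
= 39900 mL

39900 mL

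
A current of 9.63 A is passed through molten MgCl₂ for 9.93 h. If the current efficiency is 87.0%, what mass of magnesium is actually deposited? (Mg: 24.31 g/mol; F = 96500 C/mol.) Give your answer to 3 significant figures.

Q = 9.63 × 35748 = 3.443×10^5 C
n(e⁻) = 3.443×10^5 / 96500 = 3.568 mol
Mg²⁺ + 2e⁻ → Mg, so theoretical m(Mg) = 1.784 × 24.31 = 43.37 g
Actual mass = 87.0% × 43.37 = 37.7 g

37.7 g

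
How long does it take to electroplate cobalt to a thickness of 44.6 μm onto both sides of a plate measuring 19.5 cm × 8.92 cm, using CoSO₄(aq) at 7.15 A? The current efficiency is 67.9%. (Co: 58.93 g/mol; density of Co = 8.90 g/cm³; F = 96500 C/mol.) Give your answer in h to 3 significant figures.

2.59 h

Plated area = 2 × 19.5 × 8.92 = 347.9 cm²
Volume = 347.9 × 44.6×10⁻⁴ cm = 1.552 cm³
m(Co) = 1.552 × 8.90 = 13.81 g
n(Co) = 13.81 / 58.93 = 0.2343 mol; n(e⁻) = 2 × 0.2343 = 0.4686 mol
Q = 0.4686 × 96500 / 0.679 = 66600 C
t = 66600 / 7.15 = 9315 s = 2.59 h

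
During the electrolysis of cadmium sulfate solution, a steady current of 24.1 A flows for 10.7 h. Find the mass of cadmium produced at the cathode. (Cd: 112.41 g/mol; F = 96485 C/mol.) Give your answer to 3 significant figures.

541 g

Q = 24.1 A × 38520 s = 9.283×10^5 C
Moles of electrons = 9.283×10^5 / 96485 = 9.621 mol
Cd²⁺ + 2e⁻ → Cd, so n(Cd) = 9.621 / 2 = 4.811 mol
m = 4.811 × 112.41 = 541 g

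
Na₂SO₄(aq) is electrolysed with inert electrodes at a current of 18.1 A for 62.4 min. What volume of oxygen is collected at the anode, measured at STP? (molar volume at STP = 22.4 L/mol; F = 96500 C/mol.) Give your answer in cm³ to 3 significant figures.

3930 cm³

Q = It = 18.1 × 3744 = 67770 C
n(e⁻) = Q/F = 67770/96500 = 0.7023 mol
2H₂O → O₂ + 4H⁺ + 4e⁻, so n(O₂) = 0.7023 / 4 = 0.1756 mol
V = 0.1756 × 22.4 = 3.933 L
= 3930 cm³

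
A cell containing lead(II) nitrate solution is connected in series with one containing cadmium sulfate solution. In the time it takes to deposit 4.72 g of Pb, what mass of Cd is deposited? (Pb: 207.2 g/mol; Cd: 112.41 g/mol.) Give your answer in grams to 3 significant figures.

2.56 g

n(Pb) = 4.72 / 207.2 = 0.02278 mol
Pb²⁺ + 2e⁻ → Pb, so n(e⁻) = 2 × 0.02278 = 0.04556 mol
Same current for the same time ⇒ same n(e⁻) = 0.04556 mol in both cells.
Cd²⁺ + 2e⁻ → Cd, so n(Cd) = 0.04556 / 2 = 0.02278 mol
m(Cd) = 0.02278 × 112.41 = 2.56 g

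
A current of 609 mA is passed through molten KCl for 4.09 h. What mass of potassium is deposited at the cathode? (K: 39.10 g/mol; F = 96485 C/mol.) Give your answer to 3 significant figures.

3.63 g

Charge passed = 0.609 × 14724 = 8967 C
n(e⁻) = Q/F = 8967/96485 = 0.09294 mol
K⁺ + e⁻ → K, so n(K) = 0.09294 mol
m = 0.09294 × 39.10 = 3.63 g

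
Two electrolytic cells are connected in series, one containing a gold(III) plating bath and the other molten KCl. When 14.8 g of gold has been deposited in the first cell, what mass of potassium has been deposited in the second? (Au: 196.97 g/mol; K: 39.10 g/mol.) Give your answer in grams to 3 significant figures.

8.81 g

n(Au) = 14.8 / 196.97 = 0.07514 mol
Au³⁺ + 3e⁻ → Au, so n(e⁻) = 3 × 0.07514 = 0.2254 mol
Same current for the same time ⇒ same n(e⁻) = 0.2254 mol in both cells.
K⁺ + e⁻ → K, so n(K) = 0.2254 mol
m(K) = 0.2254 × 39.10 = 8.81 g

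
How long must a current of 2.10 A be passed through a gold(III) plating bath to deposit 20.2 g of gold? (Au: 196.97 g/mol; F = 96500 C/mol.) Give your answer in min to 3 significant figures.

236 min

n(Au) = 20.2 / 196.97 = 0.1026 mol
Au³⁺ + 3e⁻ → Au, so n(e⁻) = 3 × 0.1026 = 0.3078 mol
Q = 0.3078 × 96500 = 29700 C
t = Q / I = 29700 / 2.10 = 14140 s = 236 min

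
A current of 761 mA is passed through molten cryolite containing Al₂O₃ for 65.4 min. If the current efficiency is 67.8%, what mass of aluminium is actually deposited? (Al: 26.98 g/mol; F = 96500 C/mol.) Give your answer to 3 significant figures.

Q = 0.761 × 3924 = 2986 C
n(e⁻) = 2986 / 96500 = 0.03094 mol
Al³⁺ + 3e⁻ → Al, so theoretical m(Al) = 0.01031 × 26.98 = 0.2782 g
Actual mass = 67.8% × 0.2782 = 0.189 g

0.189 g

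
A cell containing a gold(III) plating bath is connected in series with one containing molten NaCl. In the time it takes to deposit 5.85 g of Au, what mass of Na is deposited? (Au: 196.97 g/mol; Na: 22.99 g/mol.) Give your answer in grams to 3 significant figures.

2.05 g

n(Au) = 5.85 / 196.97 = 0.02970 mol
Au³⁺ + 3e⁻ → Au, so n(e⁻) = 3 × 0.02970 = 0.08910 mol
Since the cells are in series, n(e⁻) in the Na cell is also 0.08910 mol.
Na⁺ + e⁻ → Na, so n(Na) = 0.08910 mol
m(Na) = 0.08910 × 22.99 = 2.05 g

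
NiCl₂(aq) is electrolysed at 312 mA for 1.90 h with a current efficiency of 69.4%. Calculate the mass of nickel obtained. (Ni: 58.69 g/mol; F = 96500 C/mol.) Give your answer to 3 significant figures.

Q = 0.312 × 6840 = 2134 C
n(e⁻) = 2134 / 96500 = 0.02211 mol
Ni²⁺ + 2e⁻ → Ni, so theoretical m(Ni) = 0.01106 × 58.69 = 0.6491 g
Actual mass = 69.4% × 0.6491 = 0.450 g

0.450 g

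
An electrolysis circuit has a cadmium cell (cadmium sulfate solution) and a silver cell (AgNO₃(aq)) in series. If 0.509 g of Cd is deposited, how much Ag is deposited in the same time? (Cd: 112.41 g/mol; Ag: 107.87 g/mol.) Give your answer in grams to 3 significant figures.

n(Cd) = 0.509 / 112.41 = 0.004528 mol
Cd²⁺ + 2e⁻ → Cd, so n(e⁻) = 2 × 0.004528 = 0.009056 mol
In series, the same 0.009056 mol of electrons flows through the second cell.
Ag⁺ + e⁻ → Ag, so n(Ag) = 0.009056 mol
m(Ag) = 0.009056 × 107.87 = 0.977 g

0.977 g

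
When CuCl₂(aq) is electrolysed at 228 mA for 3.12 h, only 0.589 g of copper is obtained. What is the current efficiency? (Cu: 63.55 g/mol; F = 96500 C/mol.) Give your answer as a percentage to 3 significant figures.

Q = 0.228 × 11232 = 2561 C
n(e⁻) = 2561 / 96500 = 0.02654 mol
Cu²⁺ + 2e⁻ → Cu, so theoretical n(Cu) = 0.01327 mol → 0.8433 g
Efficiency = 0.589 / 0.8433 = 0.6984 = 69.8%

69.8%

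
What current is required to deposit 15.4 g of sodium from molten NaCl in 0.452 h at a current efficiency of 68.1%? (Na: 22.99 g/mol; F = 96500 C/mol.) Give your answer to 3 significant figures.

58.3 A

n(Na) = 15.4 / 22.99 = 0.6699 mol
Na⁺ + e⁻ → Na, so n(e⁻) = 0.6699 mol
Q = 0.6699 × 96500 / 0.681 = 94930 C
I = Q / t = 94930 / 1627.2 s = 58.3 A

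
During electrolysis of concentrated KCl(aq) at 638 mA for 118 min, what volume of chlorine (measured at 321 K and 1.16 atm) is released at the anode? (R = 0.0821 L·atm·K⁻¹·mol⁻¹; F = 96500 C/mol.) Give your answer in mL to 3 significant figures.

Q = It = 0.638 × 7080 = 4517 C
n(e⁻) = Q/F = 4517/96500 = 0.04681 mol
2Cl⁻ → Cl₂ + 2e⁻, so n(Cl₂) = 0.04681 / 2 = 0.02341 mol
V = nRT/P = 0.02341 × 0.0821 × 321 / 1.16 = 0.5319 L
= 532 mL

532 mL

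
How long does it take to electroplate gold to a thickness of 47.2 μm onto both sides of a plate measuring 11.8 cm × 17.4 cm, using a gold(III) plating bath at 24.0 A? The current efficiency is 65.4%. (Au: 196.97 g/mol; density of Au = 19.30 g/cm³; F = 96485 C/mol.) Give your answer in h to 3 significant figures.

0.973 h

Plated area = 2 × 11.8 × 17.4 = 410.6 cm²
Volume = 410.6 × 47.2×10⁻⁴ cm = 1.938 cm³
m(Au) = 1.938 × 19.30 = 37.40 g
n(Au) = 37.40 / 196.97 = 0.1899 mol; n(e⁻) = 3 × 0.1899 = 0.5697 mol
Q = 0.5697 × 96485 / 0.654 = 84050 C
t = 84050 / 24.0 = 3502 s = 0.973 h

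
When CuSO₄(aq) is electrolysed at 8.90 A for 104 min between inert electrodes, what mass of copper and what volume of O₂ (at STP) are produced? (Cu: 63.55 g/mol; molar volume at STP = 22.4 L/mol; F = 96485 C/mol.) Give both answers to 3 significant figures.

Q = 8.90 × 6240 = 55540 C; n(e⁻) = 55540 / 96485 = 0.5756 mol
Cathode: Cu²⁺ + 2e⁻ → Cu → n(Cu) = 0.5756/2 = 0.2878 mol → 18.3 g
Anode: 2H₂O → O₂ + 4H⁺ + 4e⁻ → n(O₂) = 0.5756/4 = 0.1439 mol → 3.22 L

18.3 g Cu; 3.22 L O₂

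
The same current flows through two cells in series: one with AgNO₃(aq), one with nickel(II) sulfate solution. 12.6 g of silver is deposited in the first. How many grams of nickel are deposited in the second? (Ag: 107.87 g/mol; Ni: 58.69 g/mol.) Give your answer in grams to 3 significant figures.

3.43 g

n(Ag) = 12.6 / 107.87 = 0.1168 mol
Ag⁺ + e⁻ → Ag, so n(e⁻) = 0.1168 mol
The cells are in series, so the same charge (and hence the same n(e⁻) = 0.1168 mol) passes through both.
Ni²⁺ + 2e⁻ → Ni, so n(Ni) = 0.1168 / 2 = 0.05840 mol
m(Ni) = 0.05840 × 58.69 = 3.43 g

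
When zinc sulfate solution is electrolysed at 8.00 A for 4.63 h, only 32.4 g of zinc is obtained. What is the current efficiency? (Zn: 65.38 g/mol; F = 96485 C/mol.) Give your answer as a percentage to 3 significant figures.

Q = 8.00 × 16668 = 1.333×10^5 C
n(e⁻) = 1.333×10^5 / 96485 = 1.382 mol
Zn²⁺ + 2e⁻ → Zn, so theoretical n(Zn) = 0.6910 mol → 45.18 g
Efficiency = 32.4 / 45.18 = 0.7171 = 71.7%

71.7%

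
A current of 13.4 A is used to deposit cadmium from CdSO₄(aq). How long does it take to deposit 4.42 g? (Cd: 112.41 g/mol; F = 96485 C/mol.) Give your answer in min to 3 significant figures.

9.44 min

n(Cd) = 4.42 / 112.41 = 0.03932 mol
Cd²⁺ + 2e⁻ → Cd, so n(e⁻) = 2 × 0.03932 = 0.07864 mol
Q = 0.07864 × 96485 = 7588 C
t = Q / I = 7588 / 13.4 = 566.3 s = 9.44 min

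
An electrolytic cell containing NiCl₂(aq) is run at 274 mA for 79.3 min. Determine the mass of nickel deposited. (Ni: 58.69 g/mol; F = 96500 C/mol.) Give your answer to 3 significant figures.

Charge passed = 0.274 × 4758 = 1304 C
Moles of electrons = 1304 / 96500 = 0.01351 mol
Ni²⁺ + 2e⁻ → Ni, so n(Ni) = 0.01351 / 2 = 0.006755 mol
m = 0.006755 × 58.69 = 0.396 g

0.396 g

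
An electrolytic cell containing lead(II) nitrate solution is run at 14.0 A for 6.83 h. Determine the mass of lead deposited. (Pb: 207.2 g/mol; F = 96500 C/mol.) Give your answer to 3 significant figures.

370 g

Charge passed = 14.0 × 24588 = 3.442×10^5 C
n(e⁻) = Q/F = 3.442×10^5/96500 = 3.567 mol
Pb²⁺ + 2e⁻ → Pb, so n(Pb) = 3.567 / 2 = 1.784 mol
m = 1.784 × 207.2 = 370 g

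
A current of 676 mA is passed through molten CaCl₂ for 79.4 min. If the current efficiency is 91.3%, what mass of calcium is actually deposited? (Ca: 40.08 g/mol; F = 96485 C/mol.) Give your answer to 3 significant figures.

Q = 0.676 × 4764 = 3220 C
n(e⁻) = 3220 / 96485 = 0.03337 mol
Ca²⁺ + 2e⁻ → Ca, so theoretical m(Ca) = 0.01669 × 40.08 = 0.6689 g
Actual mass = 91.3% × 0.6689 = 0.611 g

0.611 g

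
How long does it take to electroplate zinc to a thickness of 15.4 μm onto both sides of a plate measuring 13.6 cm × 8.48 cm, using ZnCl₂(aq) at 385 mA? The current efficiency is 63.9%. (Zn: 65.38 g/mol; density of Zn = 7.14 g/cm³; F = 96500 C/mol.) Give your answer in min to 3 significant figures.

507 min

Plated area = 2 × 13.6 × 8.48 = 230.7 cm²
Volume = 230.7 × 15.4×10⁻⁴ cm = 0.3553 cm³
m(Zn) = 0.3553 × 7.14 = 2.537 g
n(Zn) = 2.537 / 65.38 = 0.03880 mol; n(e⁻) = 2 × 0.03880 = 0.07760 mol
Q = 0.07760 × 96500 / 0.639 = 11720 C
t = 11720 / 0.385 = 30440 s = 507 min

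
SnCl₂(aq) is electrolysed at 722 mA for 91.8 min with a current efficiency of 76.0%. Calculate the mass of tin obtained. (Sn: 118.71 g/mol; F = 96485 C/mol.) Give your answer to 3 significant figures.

1.86 g

Q = 0.722 × 5508 = 3977 C
n(e⁻) = 3977 / 96485 = 0.04122 mol
Sn²⁺ + 2e⁻ → Sn, so theoretical m(Sn) = 0.02061 × 118.71 = 2.447 g
Actual mass = 76.0% × 2.447 = 1.86 g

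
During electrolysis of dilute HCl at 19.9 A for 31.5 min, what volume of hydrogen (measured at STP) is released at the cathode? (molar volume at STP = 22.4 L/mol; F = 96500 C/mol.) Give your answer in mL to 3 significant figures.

4370 mL

Q = 19.9 A × 1890 s = 37610 C
n(e⁻) = Q/F = 37610/96500 = 0.3897 mol
2H⁺ + 2e⁻ → H₂, so n(H₂) = 0.3897 / 2 = 0.1949 mol
V = 0.1949 × 22.4 = 4.366 L
= 4370 mL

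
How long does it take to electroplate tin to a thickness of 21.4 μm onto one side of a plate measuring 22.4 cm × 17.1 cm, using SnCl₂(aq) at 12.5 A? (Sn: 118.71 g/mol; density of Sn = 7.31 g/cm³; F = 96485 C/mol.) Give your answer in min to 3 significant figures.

Plated area = 22.4 × 17.1 = 383.0 cm²
Volume = 383.0 × 21.4×10⁻⁴ cm = 0.8196 cm³
m(Sn) = 0.8196 × 7.31 = 5.991 g
n(Sn) = 5.991 / 118.71 = 0.05047 mol; n(e⁻) = 2 × 0.05047 = 0.1009 mol
Q = 0.1009 × 96485 = 9735 C
t = 9735 / 12.5 = 778.8 s = 13.0 min

13.0 min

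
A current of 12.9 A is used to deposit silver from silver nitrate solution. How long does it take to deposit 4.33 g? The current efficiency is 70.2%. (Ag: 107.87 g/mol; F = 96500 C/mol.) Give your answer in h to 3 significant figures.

n(Ag) = 4.33 / 107.87 = 0.04014 mol
Ag⁺ + e⁻ → Ag, so n(e⁻) = 0.04014 mol
Q = 0.04014 × 96500 / 0.702 = 5518 C
t = Q / I = 5518 / 12.9 = 427.8 s = 0.119 h

0.119 h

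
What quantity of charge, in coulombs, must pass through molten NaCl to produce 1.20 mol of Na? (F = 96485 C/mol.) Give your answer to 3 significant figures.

1.16×10^5 C

Na⁺ + e⁻ → Na, so n(e⁻) = 1 × 1.20 = 1.200 mol
Q = 1.200 × 96485 = 1.158×10^5 C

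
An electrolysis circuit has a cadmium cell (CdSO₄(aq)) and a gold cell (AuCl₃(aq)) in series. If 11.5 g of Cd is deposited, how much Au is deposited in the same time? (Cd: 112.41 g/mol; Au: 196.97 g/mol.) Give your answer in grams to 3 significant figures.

n(Cd) = 11.5 / 112.41 = 0.1023 mol
Cd²⁺ + 2e⁻ → Cd, so n(e⁻) = 2 × 0.1023 = 0.2046 mol
Since the cells are in series, n(e⁻) in the Au cell is also 0.2046 mol.
Au³⁺ + 3e⁻ → Au, so n(Au) = 0.2046 / 3 = 0.06820 mol
m(Au) = 0.06820 × 196.97 = 13.4 g

13.4 g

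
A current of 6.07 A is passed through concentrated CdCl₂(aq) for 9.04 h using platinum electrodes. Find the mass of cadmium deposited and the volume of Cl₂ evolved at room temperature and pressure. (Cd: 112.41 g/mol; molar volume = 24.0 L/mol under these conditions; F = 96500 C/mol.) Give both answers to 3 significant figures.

115 g Cd; 24.6 L Cl₂

Q = 6.07 × 32544 = 1.975×10^5 C; n(e⁻) = 1.975×10^5 / 96500 = 2.047 mol
Cathode: Cd²⁺ + 2e⁻ → Cd → n(Cd) = 2.047/2 = 1.024 mol → 115 g
Anode: 2Cl⁻ → Cl₂ + 2e⁻ → n(Cl₂) = 2.047/2 = 1.024 mol → 24.6 L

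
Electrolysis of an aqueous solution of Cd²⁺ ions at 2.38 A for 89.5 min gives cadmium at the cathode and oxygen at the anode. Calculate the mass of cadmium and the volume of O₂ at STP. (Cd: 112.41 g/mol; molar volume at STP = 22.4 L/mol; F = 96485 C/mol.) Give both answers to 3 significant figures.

7.45 g Cd; 0.742 L O₂

Q = 2.38 × 5370 = 12780 C; n(e⁻) = 12780 / 96485 = 0.1325 mol
Cathode: Cd²⁺ + 2e⁻ → Cd → n(Cd) = 0.1325/2 = 0.06625 mol → 7.45 g
Anode: 2H₂O → O₂ + 4H⁺ + 4e⁻ → n(O₂) = 0.1325/4 = 0.03313 mol → 0.742 L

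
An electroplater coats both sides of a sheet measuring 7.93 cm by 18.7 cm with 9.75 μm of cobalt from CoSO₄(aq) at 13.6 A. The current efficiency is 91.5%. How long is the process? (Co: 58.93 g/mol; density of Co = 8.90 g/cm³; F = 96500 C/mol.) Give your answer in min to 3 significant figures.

11.3 min

Plated area = 2 × 7.93 × 18.7 = 296.6 cm²
Volume = 296.6 × 9.75×10⁻⁴ cm = 0.2892 cm³
m(Co) = 0.2892 × 8.90 = 2.574 g
n(Co) = 2.574 / 58.93 = 0.04368 mol; n(e⁻) = 2 × 0.04368 = 0.08736 mol
Q = 0.08736 × 96500 / 0.915 = 9213 C
t = 9213 / 13.6 = 677.4 s = 11.3 min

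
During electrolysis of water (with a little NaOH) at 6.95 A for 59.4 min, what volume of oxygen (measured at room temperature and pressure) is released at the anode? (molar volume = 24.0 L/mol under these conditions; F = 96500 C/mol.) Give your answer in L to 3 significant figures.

1.54 L

Charge passed = 6.95 × 3564 = 24770 C
n(e⁻) = Q/F = 24770/96500 = 0.2567 mol
2H₂O → O₂ + 4H⁺ + 4e⁻, so n(O₂) = 0.2567 / 4 = 0.06418 mol
V = 0.06418 × 24.0 = 1.540 L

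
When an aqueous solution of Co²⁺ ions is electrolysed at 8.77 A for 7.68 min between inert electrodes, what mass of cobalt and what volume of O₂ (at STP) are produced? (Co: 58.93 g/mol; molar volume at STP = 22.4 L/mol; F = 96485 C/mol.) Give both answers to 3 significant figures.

1.23 g Co; 0.235 L O₂

Q = 8.77 × 460.8 = 4041 C; n(e⁻) = 4041 / 96485 = 0.04188 mol
Cathode: Co²⁺ + 2e⁻ → Co → n(Co) = 0.04188/2 = 0.02094 mol → 1.23 g
Anode: 2H₂O → O₂ + 4H⁺ + 4e⁻ → n(O₂) = 0.04188/4 = 0.01047 mol → 0.235 L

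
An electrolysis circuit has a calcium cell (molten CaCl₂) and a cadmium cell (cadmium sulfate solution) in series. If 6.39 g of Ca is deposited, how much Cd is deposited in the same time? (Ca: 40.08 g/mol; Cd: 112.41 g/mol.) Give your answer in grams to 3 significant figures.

n(Ca) = 6.39 / 40.08 = 0.1594 mol
Ca²⁺ + 2e⁻ → Ca, so n(e⁻) = 2 × 0.1594 = 0.3188 mol
The cells are in series, so the same charge (and hence the same n(e⁻) = 0.3188 mol) passes through both.
Cd²⁺ + 2e⁻ → Cd, so n(Cd) = 0.3188 / 2 = 0.1594 mol
m(Cd) = 0.1594 × 112.41 = 17.9 g

17.9 g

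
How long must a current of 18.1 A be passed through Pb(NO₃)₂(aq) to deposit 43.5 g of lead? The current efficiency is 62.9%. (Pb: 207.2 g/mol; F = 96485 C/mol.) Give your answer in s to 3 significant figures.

3560 s

n(Pb) = 43.5 / 207.2 = 0.2099 mol
Pb²⁺ + 2e⁻ → Pb, so n(e⁻) = 2 × 0.2099 = 0.4198 mol
Q = 0.4198 × 96485 / 0.629 = 64390 C
t = Q / I = 64390 / 18.1 = 3557 s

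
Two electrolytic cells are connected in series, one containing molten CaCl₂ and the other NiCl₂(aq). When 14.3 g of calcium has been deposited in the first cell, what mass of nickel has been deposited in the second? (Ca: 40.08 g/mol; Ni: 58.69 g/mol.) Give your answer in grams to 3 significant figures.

n(Ca) = 14.3 / 40.08 = 0.3568 mol
Ca²⁺ + 2e⁻ → Ca, so n(e⁻) = 2 × 0.3568 = 0.7136 mol
The cells are in series, so the same charge (and hence the same n(e⁻) = 0.7136 mol) passes through both.
Ni²⁺ + 2e⁻ → Ni, so n(Ni) = 0.7136 / 2 = 0.3568 mol
m(Ni) = 0.3568 × 58.69 = 20.9 g

20.9 g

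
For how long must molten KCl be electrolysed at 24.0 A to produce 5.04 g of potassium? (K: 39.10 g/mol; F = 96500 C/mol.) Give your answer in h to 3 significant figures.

0.144 h

n(K) = 5.04 / 39.10 = 0.1289 mol
K⁺ + e⁻ → K, so n(e⁻) = 0.1289 mol
Q = 0.1289 × 96500 = 12440 C
t = Q / I = 12440 / 24.0 = 518.3 s = 0.144 h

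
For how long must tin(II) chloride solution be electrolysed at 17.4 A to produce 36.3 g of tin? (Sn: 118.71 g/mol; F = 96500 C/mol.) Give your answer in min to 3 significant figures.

56.5 min

n(Sn) = 36.3 / 118.71 = 0.3058 mol
Sn²⁺ + 2e⁻ → Sn, so n(e⁻) = 2 × 0.3058 = 0.6116 mol
Q = 0.6116 × 96500 = 59020 C
t = Q / I = 59020 / 17.4 = 3392 s = 56.5 min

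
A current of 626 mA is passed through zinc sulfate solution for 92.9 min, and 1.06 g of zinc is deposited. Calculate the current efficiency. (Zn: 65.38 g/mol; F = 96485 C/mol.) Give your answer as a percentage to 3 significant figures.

Q = 0.626 × 5574 = 3489 C
n(e⁻) = 3489 / 96485 = 0.03616 mol
Zn²⁺ + 2e⁻ → Zn, so theoretical n(Zn) = 0.01808 mol → 1.182 g
Efficiency = 1.06 / 1.182 = 0.8968 = 89.7%

89.7%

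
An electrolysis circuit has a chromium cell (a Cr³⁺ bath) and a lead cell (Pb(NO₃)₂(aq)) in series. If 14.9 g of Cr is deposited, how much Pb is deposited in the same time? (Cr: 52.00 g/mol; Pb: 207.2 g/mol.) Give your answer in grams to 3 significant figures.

n(Cr) = 14.9 / 52.00 = 0.2865 mol
Cr³⁺ + 3e⁻ → Cr, so n(e⁻) = 3 × 0.2865 = 0.8595 mol
Since the cells are in series, n(e⁻) in the Pb cell is also 0.8595 mol.
Pb²⁺ + 2e⁻ → Pb, so n(Pb) = 0.8595 / 2 = 0.4298 mol
m(Pb) = 0.4298 × 207.2 = 89.1 g

89.1 g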